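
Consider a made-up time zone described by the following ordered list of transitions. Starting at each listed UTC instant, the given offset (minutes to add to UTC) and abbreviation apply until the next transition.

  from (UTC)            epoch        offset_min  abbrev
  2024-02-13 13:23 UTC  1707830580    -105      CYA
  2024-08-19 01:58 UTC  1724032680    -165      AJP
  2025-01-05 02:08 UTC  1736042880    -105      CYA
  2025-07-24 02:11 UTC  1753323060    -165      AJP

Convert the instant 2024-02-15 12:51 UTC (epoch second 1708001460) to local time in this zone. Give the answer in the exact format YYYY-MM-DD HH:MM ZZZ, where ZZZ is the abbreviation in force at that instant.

Query: 2024-02-15 12:51 UTC
Rule 1/4 (CYA, -01:45): 2024-02-13 13:23 UTC ≤ query < 2024-08-19 01:58 UTC
12·60 + 51 - 105 = 666 min
666 = 0·1440 + 666; 666 = 11·60 + 6 → 11:06, same day
→ 2024-02-15 11:06 CYA

2024-02-15 11:06 CYA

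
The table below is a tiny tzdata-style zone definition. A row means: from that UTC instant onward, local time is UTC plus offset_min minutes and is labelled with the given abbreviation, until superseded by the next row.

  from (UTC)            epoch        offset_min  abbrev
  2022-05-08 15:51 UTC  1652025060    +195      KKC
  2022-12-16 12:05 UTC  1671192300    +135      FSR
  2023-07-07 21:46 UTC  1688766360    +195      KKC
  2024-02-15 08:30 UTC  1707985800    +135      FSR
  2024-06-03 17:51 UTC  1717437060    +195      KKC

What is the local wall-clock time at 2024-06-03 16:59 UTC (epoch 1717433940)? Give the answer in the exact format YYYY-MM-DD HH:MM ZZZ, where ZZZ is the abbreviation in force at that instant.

2024-06-03 19:14 FSR

Query: 2024-06-03 16:59 UTC
Rule 4/5 (FSR, +02:15): 2024-02-15 08:30 UTC ≤ query < 2024-06-03 17:51 UTC
16·60 + 59 + 135 = 1154 min
1154 = 0·1440 + 1154; 1154 = 19·60 + 14 → 19:14, same day
→ 2024-06-03 19:14 FSR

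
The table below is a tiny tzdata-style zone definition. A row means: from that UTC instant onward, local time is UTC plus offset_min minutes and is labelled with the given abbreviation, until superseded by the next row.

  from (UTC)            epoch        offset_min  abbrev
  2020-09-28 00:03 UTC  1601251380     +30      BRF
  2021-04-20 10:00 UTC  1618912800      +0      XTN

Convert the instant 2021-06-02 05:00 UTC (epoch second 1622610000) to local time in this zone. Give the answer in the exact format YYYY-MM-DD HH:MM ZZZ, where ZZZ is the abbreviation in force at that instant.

Query: 2021-06-02 05:00 UTC
Rule 2/2 (XTN, +00:00): 2021-04-20 10:00 UTC ≤ query < +∞
5·60 + 0 + 0 = 300 min
300 = 0·1440 + 300; 300 = 5·60 + 0 → 05:00, same day
→ 2021-06-02 05:00 XTN

2021-06-02 05:00 XTN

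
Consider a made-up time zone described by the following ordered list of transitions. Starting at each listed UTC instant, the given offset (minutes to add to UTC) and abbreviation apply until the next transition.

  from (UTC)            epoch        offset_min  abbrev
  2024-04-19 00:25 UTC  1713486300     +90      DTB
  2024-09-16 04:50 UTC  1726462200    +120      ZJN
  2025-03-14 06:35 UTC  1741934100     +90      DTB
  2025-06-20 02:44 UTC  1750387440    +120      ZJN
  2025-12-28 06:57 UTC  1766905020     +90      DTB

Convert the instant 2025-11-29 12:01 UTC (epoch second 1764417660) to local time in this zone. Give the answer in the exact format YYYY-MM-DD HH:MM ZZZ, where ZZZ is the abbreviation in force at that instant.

Query: 2025-11-29 12:01 UTC
Rule 4/5 (ZJN, +02:00): 2025-06-20 02:44 UTC ≤ query < 2025-12-28 06:57 UTC
12·60 + 1 + 120 = 841 min
841 = 0·1440 + 841; 841 = 14·60 + 1 → 14:01, same day
→ 2025-11-29 14:01 ZJN

2025-11-29 14:01 ZJN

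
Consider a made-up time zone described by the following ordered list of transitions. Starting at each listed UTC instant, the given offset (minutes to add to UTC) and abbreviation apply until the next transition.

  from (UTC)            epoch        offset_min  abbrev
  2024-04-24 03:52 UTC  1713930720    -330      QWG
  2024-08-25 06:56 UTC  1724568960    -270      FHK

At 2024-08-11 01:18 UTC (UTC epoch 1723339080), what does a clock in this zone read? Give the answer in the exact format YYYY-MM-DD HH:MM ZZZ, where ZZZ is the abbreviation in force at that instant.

Query: 2024-08-11 01:18 UTC
Rule 1/2 (QWG, -05:30): 2024-04-24 03:52 UTC ≤ query < 2024-08-25 06:56 UTC
1·60 + 18 - 330 = -252 min
-252 = -1·1440 + 1188; 1188 = 19·60 + 48 → 19:48, 2024-08-11 - 1 day = 2024-08-10
→ 2024-08-10 19:48 QWG

2024-08-10 19:48 QWG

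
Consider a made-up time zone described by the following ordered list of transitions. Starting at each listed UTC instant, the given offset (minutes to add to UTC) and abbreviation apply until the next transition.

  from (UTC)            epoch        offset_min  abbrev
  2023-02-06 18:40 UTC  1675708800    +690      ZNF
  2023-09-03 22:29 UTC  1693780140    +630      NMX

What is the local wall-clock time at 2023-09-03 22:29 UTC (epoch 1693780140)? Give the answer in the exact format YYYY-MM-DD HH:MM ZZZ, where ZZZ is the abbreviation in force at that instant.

2023-09-04 08:59 NMX

Query: 2023-09-03 22:29 UTC
Rule 2/2 (NMX, +10:30): 2023-09-03 22:29 UTC ≤ query < +∞
22·60 + 29 + 630 = 1979 min
1979 = 1·1440 + 539; 539 = 8·60 + 59 → 08:59, 2023-09-03 + 1 day = 2023-09-04
→ 2023-09-04 08:59 NMX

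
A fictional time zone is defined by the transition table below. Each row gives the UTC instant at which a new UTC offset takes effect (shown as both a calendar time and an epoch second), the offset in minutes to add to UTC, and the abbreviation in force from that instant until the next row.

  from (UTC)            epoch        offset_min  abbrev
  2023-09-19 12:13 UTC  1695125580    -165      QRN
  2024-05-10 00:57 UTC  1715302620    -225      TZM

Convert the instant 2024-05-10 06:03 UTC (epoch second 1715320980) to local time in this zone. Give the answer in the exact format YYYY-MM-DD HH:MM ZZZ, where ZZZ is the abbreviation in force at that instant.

2024-05-10 02:18 TZM

Query: 2024-05-10 06:03 UTC
Rule 2/2 (TZM, -03:45): 2024-05-10 00:57 UTC ≤ query < +∞
6·60 + 3 - 225 = 138 min
138 = 0·1440 + 138; 138 = 2·60 + 18 → 02:18, same day
→ 2024-05-10 02:18 TZM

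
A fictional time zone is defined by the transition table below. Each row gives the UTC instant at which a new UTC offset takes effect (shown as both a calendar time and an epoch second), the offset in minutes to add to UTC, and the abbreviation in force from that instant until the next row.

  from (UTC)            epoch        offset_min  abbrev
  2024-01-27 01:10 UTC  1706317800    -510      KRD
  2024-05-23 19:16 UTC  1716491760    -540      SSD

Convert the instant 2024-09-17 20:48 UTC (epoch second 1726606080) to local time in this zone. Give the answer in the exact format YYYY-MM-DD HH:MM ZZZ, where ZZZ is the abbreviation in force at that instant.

2024-09-17 11:48 SSD

Query: 2024-09-17 20:48 UTC
Rule 2/2 (SSD, -09:00): 2024-05-23 19:16 UTC ≤ query < +∞
20·60 + 48 - 540 = 708 min
708 = 0·1440 + 708; 708 = 11·60 + 48 → 11:48, same day
→ 2024-09-17 11:48 SSD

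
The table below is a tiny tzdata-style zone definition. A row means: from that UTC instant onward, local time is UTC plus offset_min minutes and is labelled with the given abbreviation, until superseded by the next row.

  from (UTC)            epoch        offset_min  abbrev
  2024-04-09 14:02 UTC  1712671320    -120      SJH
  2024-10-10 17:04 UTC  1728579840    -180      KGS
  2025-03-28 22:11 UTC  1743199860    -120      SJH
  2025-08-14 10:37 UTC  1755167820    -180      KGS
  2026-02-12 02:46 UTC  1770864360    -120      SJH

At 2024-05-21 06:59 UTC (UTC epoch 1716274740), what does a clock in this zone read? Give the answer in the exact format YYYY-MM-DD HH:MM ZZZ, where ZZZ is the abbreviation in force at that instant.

Query: 2024-05-21 06:59 UTC
Rule 1/5 (SJH, -02:00): 2024-04-09 14:02 UTC ≤ query < 2024-10-10 17:04 UTC
6·60 + 59 - 120 = 299 min
299 = 0·1440 + 299; 299 = 4·60 + 59 → 04:59, same day
→ 2024-05-21 04:59 SJH

2024-05-21 04:59 SJH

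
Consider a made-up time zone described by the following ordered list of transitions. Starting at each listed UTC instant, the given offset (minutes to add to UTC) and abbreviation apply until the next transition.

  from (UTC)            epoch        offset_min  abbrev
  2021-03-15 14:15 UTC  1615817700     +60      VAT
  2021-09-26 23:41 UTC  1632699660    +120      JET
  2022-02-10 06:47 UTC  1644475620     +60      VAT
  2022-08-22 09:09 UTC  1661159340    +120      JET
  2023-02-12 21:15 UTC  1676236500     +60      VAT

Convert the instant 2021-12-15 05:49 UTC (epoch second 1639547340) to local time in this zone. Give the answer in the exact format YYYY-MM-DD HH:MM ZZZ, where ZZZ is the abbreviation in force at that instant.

Query: 2021-12-15 05:49 UTC
Rule 2/5 (JET, +02:00): 2021-09-26 23:41 UTC ≤ query < 2022-02-10 06:47 UTC
5·60 + 49 + 120 = 469 min
469 = 0·1440 + 469; 469 = 7·60 + 49 → 07:49, same day
→ 2021-12-15 07:49 JET

2021-12-15 07:49 JET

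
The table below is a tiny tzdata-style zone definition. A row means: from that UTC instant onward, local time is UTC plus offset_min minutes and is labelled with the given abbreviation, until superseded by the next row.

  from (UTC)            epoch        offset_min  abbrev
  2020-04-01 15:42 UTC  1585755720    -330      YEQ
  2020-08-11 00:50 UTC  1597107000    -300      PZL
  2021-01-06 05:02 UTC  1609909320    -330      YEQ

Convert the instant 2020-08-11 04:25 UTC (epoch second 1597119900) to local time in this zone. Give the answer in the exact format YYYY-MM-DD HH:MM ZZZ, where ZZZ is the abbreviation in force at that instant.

Query: 2020-08-11 04:25 UTC
Rule 2/3 (PZL, -05:00): 2020-08-11 00:50 UTC ≤ query < 2021-01-06 05:02 UTC
4·60 + 25 - 300 = -35 min
-35 = -1·1440 + 1405; 1405 = 23·60 + 25 → 23:25, 2020-08-11 - 1 day = 2020-08-10
→ 2020-08-10 23:25 PZL

2020-08-10 23:25 PZL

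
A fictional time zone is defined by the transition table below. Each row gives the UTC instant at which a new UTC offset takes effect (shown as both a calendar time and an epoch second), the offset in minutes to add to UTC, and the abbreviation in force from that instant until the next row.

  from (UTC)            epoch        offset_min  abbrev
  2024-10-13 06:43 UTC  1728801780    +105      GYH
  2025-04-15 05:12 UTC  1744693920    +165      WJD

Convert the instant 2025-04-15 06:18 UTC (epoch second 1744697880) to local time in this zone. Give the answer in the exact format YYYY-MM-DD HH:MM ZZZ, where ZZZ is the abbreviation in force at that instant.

2025-04-15 09:03 WJD

Query: 2025-04-15 06:18 UTC
Rule 2/2 (WJD, +02:45): 2025-04-15 05:12 UTC ≤ query < +∞
6·60 + 18 + 165 = 543 min
543 = 0·1440 + 543; 543 = 9·60 + 3 → 09:03, same day
→ 2025-04-15 09:03 WJD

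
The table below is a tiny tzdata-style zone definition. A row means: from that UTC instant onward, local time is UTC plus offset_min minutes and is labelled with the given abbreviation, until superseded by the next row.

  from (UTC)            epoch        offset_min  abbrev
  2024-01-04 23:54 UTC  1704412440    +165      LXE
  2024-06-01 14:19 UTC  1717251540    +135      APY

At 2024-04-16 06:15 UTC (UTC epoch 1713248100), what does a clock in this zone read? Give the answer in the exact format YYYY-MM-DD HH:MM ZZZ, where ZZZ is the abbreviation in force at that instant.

Query: 2024-04-16 06:15 UTC
Rule 1/2 (LXE, +02:45): 2024-01-04 23:54 UTC ≤ query < 2024-06-01 14:19 UTC
6·60 + 15 + 165 = 540 min
540 = 0·1440 + 540; 540 = 9·60 + 0 → 09:00, same day
→ 2024-04-16 09:00 LXE

2024-04-16 09:00 LXE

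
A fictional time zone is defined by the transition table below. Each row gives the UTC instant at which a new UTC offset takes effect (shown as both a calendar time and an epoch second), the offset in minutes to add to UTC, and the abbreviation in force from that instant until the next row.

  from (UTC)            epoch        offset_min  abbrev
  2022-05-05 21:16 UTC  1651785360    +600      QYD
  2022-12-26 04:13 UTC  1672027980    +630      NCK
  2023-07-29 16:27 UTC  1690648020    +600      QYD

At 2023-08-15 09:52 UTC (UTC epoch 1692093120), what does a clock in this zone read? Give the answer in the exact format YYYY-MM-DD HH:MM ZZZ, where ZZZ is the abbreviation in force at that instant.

Query: 2023-08-15 09:52 UTC
Rule 3/3 (QYD, +10:00): 2023-07-29 16:27 UTC ≤ query < +∞
9·60 + 52 + 600 = 1192 min
1192 = 0·1440 + 1192; 1192 = 19·60 + 52 → 19:52, same day
→ 2023-08-15 19:52 QYD

2023-08-15 19:52 QYD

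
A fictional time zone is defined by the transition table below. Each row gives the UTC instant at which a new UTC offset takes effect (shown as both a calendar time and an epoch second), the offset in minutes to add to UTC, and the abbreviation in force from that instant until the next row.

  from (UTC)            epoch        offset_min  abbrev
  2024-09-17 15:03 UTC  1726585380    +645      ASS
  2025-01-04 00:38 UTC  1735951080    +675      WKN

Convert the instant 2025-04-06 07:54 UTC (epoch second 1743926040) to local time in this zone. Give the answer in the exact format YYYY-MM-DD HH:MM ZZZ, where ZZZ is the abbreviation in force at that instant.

2025-04-06 19:09 WKN

Query: 2025-04-06 07:54 UTC
Rule 2/2 (WKN, +11:15): 2025-01-04 00:38 UTC ≤ query < +∞
7·60 + 54 + 675 = 1149 min
1149 = 0·1440 + 1149; 1149 = 19·60 + 9 → 19:09, same day
→ 2025-04-06 19:09 WKN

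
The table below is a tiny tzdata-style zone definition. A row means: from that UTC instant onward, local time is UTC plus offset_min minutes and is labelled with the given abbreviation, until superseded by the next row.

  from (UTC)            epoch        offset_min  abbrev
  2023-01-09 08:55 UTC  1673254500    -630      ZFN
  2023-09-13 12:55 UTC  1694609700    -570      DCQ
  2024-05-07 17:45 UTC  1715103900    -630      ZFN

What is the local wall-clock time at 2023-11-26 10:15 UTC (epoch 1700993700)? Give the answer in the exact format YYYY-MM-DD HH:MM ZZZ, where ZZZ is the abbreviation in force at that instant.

Query: 2023-11-26 10:15 UTC
Rule 2/3 (DCQ, -09:30): 2023-09-13 12:55 UTC ≤ query < 2024-05-07 17:45 UTC
10·60 + 15 - 570 = 45 min
45 = 0·1440 + 45; 45 = 0·60 + 45 → 00:45, same day
→ 2023-11-26 00:45 DCQ

2023-11-26 00:45 DCQ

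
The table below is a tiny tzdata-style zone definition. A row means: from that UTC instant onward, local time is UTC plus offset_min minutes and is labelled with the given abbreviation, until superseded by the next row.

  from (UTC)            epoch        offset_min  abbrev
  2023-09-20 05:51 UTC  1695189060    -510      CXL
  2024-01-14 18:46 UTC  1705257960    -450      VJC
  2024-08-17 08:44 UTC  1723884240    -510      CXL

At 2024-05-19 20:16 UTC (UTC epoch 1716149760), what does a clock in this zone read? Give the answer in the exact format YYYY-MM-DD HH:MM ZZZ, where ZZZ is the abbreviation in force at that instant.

2024-05-19 12:46 VJC

Query: 2024-05-19 20:16 UTC
Rule 2/3 (VJC, -07:30): 2024-01-14 18:46 UTC ≤ query < 2024-08-17 08:44 UTC
20·60 + 16 - 450 = 766 min
766 = 0·1440 + 766; 766 = 12·60 + 46 → 12:46, same day
→ 2024-05-19 12:46 VJC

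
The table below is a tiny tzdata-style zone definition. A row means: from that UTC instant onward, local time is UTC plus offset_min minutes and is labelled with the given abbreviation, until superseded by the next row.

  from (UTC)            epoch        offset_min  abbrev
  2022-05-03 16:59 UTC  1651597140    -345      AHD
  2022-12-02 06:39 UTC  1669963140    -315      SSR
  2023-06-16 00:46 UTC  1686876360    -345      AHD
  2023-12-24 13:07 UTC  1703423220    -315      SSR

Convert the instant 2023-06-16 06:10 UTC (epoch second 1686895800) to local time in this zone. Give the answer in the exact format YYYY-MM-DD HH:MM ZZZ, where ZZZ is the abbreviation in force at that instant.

Query: 2023-06-16 06:10 UTC
Rule 3/4 (AHD, -05:45): 2023-06-16 00:46 UTC ≤ query < 2023-12-24 13:07 UTC
6·60 + 10 - 345 = 25 min
25 = 0·1440 + 25; 25 = 0·60 + 25 → 00:25, same day
→ 2023-06-16 00:25 AHD

2023-06-16 00:25 AHD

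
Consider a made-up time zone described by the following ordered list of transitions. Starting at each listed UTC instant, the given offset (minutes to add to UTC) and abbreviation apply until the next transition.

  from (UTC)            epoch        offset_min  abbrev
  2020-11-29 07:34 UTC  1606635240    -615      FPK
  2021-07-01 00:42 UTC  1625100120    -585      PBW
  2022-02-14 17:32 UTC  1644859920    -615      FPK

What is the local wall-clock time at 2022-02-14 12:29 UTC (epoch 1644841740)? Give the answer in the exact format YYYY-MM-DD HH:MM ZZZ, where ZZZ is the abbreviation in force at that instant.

Query: 2022-02-14 12:29 UTC
Rule 2/3 (PBW, -09:45): 2021-07-01 00:42 UTC ≤ query < 2022-02-14 17:32 UTC
12·60 + 29 - 585 = 164 min
164 = 0·1440 + 164; 164 = 2·60 + 44 → 02:44, same day
→ 2022-02-14 02:44 PBW

2022-02-14 02:44 PBW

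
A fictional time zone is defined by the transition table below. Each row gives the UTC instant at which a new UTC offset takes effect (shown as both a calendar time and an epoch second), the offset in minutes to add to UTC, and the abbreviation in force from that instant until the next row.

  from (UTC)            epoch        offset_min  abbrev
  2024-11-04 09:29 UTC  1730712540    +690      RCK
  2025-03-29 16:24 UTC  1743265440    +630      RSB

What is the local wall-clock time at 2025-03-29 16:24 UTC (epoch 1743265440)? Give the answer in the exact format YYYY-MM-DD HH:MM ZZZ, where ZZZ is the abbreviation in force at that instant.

2025-03-30 02:54 RSB

Query: 2025-03-29 16:24 UTC
Rule 2/2 (RSB, +10:30): 2025-03-29 16:24 UTC ≤ query < +∞
16·60 + 24 + 630 = 1614 min
1614 = 1·1440 + 174; 174 = 2·60 + 54 → 02:54, 2025-03-29 + 1 day = 2025-03-30
→ 2025-03-30 02:54 RSB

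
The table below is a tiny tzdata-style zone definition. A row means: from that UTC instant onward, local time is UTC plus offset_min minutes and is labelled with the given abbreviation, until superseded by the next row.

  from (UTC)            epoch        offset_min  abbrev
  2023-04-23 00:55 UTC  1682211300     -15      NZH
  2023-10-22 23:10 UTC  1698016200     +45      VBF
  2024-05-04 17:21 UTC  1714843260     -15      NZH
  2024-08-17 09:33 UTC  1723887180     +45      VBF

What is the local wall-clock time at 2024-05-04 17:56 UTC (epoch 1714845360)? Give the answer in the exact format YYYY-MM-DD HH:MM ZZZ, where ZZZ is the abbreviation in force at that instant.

Query: 2024-05-04 17:56 UTC
Rule 3/4 (NZH, -00:15): 2024-05-04 17:21 UTC ≤ query < 2024-08-17 09:33 UTC
17·60 + 56 - 15 = 1061 min
1061 = 0·1440 + 1061; 1061 = 17·60 + 41 → 17:41, same day
→ 2024-05-04 17:41 NZH

2024-05-04 17:41 NZH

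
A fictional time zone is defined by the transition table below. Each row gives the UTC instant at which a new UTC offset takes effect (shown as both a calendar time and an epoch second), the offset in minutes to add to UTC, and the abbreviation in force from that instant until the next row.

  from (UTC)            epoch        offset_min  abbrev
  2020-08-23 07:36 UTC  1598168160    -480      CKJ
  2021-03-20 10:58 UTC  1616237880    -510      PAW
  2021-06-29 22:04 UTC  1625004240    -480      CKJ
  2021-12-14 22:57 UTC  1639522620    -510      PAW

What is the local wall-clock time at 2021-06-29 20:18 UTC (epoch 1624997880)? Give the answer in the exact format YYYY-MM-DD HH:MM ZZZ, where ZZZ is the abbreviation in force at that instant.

Query: 2021-06-29 20:18 UTC
Rule 2/4 (PAW, -08:30): 2021-03-20 10:58 UTC ≤ query < 2021-06-29 22:04 UTC
20·60 + 18 - 510 = 708 min
708 = 0·1440 + 708; 708 = 11·60 + 48 → 11:48, same day
→ 2021-06-29 11:48 PAW

2021-06-29 11:48 PAW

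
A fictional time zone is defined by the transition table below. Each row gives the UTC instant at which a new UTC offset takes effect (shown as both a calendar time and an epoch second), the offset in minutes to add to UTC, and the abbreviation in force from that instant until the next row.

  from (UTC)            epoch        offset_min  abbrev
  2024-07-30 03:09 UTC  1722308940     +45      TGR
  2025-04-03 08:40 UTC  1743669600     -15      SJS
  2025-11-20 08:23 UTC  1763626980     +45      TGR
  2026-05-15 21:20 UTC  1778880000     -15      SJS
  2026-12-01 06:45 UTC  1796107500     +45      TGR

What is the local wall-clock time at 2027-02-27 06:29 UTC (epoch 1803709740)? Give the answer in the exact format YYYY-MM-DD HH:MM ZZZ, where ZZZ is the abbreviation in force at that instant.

Query: 2027-02-27 06:29 UTC
Rule 5/5 (TGR, +00:45): 2026-12-01 06:45 UTC ≤ query < +∞
6·60 + 29 + 45 = 434 min
434 = 0·1440 + 434; 434 = 7·60 + 14 → 07:14, same day
→ 2027-02-27 07:14 TGR

2027-02-27 07:14 TGR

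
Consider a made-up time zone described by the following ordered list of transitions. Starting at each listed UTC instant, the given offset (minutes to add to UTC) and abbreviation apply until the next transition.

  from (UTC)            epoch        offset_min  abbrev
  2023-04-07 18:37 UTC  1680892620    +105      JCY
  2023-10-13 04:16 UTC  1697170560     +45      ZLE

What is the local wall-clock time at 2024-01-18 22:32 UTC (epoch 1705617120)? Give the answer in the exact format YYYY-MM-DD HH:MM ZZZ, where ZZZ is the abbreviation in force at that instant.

2024-01-18 23:17 ZLE

Query: 2024-01-18 22:32 UTC
Rule 2/2 (ZLE, +00:45): 2023-10-13 04:16 UTC ≤ query < +∞
22·60 + 32 + 45 = 1397 min
1397 = 0·1440 + 1397; 1397 = 23·60 + 17 → 23:17, same day
→ 2024-01-18 23:17 ZLE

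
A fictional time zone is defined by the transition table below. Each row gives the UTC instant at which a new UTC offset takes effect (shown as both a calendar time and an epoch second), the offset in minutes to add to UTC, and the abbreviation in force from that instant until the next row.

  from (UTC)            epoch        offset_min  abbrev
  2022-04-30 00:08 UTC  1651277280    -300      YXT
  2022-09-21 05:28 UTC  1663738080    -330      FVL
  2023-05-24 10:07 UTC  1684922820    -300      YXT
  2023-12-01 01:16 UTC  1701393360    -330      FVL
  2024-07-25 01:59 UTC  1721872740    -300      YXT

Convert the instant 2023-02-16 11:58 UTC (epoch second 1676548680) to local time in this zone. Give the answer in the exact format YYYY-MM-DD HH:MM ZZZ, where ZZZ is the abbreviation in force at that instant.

2023-02-16 06:28 FVL

Query: 2023-02-16 11:58 UTC
Rule 2/5 (FVL, -05:30): 2022-09-21 05:28 UTC ≤ query < 2023-05-24 10:07 UTC
11·60 + 58 - 330 = 388 min
388 = 0·1440 + 388; 388 = 6·60 + 28 → 06:28, same day
→ 2023-02-16 06:28 FVL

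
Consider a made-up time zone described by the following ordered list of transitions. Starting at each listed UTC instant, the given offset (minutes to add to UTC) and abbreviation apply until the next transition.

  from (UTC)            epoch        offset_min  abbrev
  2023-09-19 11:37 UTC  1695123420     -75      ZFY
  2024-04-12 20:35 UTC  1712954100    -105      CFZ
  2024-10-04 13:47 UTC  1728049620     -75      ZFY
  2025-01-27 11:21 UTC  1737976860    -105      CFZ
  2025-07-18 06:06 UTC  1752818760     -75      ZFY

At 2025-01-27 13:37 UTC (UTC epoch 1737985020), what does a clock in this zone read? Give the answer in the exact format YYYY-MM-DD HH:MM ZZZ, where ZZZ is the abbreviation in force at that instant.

Query: 2025-01-27 13:37 UTC
Rule 4/5 (CFZ, -01:45): 2025-01-27 11:21 UTC ≤ query < 2025-07-18 06:06 UTC
13·60 + 37 - 105 = 712 min
712 = 0·1440 + 712; 712 = 11·60 + 52 → 11:52, same day
→ 2025-01-27 11:52 CFZ

2025-01-27 11:52 CFZ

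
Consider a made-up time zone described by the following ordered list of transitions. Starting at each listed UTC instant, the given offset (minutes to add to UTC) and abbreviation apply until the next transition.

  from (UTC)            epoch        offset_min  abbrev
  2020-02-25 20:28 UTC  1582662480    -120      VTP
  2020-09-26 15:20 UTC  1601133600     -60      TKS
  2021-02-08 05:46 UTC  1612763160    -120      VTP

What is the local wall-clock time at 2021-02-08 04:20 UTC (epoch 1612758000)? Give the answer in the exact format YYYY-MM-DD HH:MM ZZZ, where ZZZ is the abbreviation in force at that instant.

2021-02-08 03:20 TKS

Query: 2021-02-08 04:20 UTC
Rule 2/3 (TKS, -01:00): 2020-09-26 15:20 UTC ≤ query < 2021-02-08 05:46 UTC
4·60 + 20 - 60 = 200 min
200 = 0·1440 + 200; 200 = 3·60 + 20 → 03:20, same day
→ 2021-02-08 03:20 TKS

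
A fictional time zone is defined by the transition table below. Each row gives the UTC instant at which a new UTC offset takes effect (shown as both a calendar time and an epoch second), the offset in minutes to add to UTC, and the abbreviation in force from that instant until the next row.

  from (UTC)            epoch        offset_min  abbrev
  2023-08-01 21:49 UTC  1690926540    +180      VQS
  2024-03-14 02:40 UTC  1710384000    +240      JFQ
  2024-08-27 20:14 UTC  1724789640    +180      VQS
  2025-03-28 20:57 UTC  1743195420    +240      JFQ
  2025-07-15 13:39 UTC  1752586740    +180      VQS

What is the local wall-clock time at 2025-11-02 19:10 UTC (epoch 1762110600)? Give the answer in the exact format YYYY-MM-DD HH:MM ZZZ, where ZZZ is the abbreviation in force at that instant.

2025-11-02 22:10 VQS

Query: 2025-11-02 19:10 UTC
Rule 5/5 (VQS, +03:00): 2025-07-15 13:39 UTC ≤ query < +∞
19·60 + 10 + 180 = 1330 min
1330 = 0·1440 + 1330; 1330 = 22·60 + 10 → 22:10, same day
→ 2025-11-02 22:10 VQS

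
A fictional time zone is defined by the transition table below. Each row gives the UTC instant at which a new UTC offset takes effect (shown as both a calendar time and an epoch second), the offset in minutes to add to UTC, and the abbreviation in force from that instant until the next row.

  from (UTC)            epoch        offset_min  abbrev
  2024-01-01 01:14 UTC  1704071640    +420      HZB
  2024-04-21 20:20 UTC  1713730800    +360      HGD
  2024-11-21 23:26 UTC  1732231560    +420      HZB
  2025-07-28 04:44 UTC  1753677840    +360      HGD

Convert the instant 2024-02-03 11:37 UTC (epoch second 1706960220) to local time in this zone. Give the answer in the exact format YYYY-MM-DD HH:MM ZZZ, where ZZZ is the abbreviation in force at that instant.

Query: 2024-02-03 11:37 UTC
Rule 1/4 (HZB, +07:00): 2024-01-01 01:14 UTC ≤ query < 2024-04-21 20:20 UTC
11·60 + 37 + 420 = 1117 min
1117 = 0·1440 + 1117; 1117 = 18·60 + 37 → 18:37, same day
→ 2024-02-03 18:37 HZB

2024-02-03 18:37 HZB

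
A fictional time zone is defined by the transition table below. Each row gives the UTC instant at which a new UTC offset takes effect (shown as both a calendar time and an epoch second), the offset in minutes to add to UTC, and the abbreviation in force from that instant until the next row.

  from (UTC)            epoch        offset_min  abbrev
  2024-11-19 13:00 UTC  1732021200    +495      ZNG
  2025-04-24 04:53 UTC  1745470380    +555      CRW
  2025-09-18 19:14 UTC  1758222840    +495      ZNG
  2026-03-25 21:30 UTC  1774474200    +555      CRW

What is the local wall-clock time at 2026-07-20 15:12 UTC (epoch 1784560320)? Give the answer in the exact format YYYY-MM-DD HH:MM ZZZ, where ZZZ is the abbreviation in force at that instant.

2026-07-21 00:27 CRW

Query: 2026-07-20 15:12 UTC
Rule 4/4 (CRW, +09:15): 2026-03-25 21:30 UTC ≤ query < +∞
15·60 + 12 + 555 = 1467 min
1467 = 1·1440 + 27; 27 = 0·60 + 27 → 00:27, 2026-07-20 + 1 day = 2026-07-21
→ 2026-07-21 00:27 CRW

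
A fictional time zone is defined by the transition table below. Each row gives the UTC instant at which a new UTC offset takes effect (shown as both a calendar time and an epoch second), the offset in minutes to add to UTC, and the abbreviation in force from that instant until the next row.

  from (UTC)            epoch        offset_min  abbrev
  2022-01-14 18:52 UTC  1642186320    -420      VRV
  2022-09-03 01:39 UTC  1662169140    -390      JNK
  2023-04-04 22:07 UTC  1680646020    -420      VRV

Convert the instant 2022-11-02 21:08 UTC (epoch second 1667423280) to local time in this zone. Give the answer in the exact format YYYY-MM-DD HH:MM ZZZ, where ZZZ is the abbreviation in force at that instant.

2022-11-02 14:38 JNK

Query: 2022-11-02 21:08 UTC
Rule 2/3 (JNK, -06:30): 2022-09-03 01:39 UTC ≤ query < 2023-04-04 22:07 UTC
21·60 + 8 - 390 = 878 min
878 = 0·1440 + 878; 878 = 14·60 + 38 → 14:38, same day
→ 2022-11-02 14:38 JNK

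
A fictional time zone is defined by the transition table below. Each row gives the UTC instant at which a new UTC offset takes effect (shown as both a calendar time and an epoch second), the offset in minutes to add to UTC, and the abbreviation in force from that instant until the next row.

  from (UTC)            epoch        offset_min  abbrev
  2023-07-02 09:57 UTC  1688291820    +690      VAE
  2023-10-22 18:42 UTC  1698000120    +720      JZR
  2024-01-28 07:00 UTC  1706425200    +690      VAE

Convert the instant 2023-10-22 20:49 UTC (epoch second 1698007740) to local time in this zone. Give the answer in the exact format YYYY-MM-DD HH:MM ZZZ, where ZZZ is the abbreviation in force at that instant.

Query: 2023-10-22 20:49 UTC
Rule 2/3 (JZR, +12:00): 2023-10-22 18:42 UTC ≤ query < 2024-01-28 07:00 UTC
20·60 + 49 + 720 = 1969 min
1969 = 1·1440 + 529; 529 = 8·60 + 49 → 08:49, 2023-10-22 + 1 day = 2023-10-23
→ 2023-10-23 08:49 JZR

2023-10-23 08:49 JZR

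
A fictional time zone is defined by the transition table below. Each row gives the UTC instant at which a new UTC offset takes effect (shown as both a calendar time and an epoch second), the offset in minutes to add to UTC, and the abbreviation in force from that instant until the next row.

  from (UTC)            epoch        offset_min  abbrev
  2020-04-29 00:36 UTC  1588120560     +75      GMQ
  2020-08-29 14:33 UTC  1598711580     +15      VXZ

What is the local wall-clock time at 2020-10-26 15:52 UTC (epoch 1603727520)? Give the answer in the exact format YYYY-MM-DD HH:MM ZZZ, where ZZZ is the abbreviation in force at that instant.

Query: 2020-10-26 15:52 UTC
Rule 2/2 (VXZ, +00:15): 2020-08-29 14:33 UTC ≤ query < +∞
15·60 + 52 + 15 = 967 min
967 = 0·1440 + 967; 967 = 16·60 + 7 → 16:07, same day
→ 2020-10-26 16:07 VXZ

2020-10-26 16:07 VXZ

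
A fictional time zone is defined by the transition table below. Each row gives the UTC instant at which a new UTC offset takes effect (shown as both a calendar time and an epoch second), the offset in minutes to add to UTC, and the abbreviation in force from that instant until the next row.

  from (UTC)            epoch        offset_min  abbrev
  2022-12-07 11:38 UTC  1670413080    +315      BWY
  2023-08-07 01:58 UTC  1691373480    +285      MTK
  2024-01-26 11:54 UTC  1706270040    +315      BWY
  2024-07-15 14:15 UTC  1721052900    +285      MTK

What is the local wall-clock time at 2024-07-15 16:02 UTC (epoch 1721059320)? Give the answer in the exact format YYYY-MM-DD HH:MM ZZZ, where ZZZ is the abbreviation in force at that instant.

2024-07-15 20:47 MTK

Query: 2024-07-15 16:02 UTC
Rule 4/4 (MTK, +04:45): 2024-07-15 14:15 UTC ≤ query < +∞
16·60 + 2 + 285 = 1247 min
1247 = 0·1440 + 1247; 1247 = 20·60 + 47 → 20:47, same day
→ 2024-07-15 20:47 MTK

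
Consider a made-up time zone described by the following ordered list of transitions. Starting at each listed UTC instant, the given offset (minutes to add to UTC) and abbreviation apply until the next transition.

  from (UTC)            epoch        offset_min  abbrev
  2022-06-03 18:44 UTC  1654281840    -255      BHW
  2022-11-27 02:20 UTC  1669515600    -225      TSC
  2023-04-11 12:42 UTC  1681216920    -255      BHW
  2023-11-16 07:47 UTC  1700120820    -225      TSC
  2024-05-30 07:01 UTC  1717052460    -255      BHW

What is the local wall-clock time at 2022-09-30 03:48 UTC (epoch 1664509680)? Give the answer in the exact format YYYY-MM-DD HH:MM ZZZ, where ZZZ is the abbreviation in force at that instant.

Query: 2022-09-30 03:48 UTC
Rule 1/5 (BHW, -04:15): 2022-06-03 18:44 UTC ≤ query < 2022-11-27 02:20 UTC
3·60 + 48 - 255 = -27 min
-27 = -1·1440 + 1413; 1413 = 23·60 + 33 → 23:33, 2022-09-30 - 1 day = 2022-09-29
→ 2022-09-29 23:33 BHW

2022-09-29 23:33 BHW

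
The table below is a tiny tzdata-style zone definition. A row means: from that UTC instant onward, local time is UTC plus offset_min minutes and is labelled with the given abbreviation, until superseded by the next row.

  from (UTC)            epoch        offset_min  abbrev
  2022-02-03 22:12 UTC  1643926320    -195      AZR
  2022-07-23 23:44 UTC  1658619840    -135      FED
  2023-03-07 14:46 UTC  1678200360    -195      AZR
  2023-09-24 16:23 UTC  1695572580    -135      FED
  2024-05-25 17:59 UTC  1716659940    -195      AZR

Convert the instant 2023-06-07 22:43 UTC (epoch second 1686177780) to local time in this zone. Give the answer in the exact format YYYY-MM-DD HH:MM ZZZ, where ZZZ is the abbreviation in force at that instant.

2023-06-07 19:28 AZR

Query: 2023-06-07 22:43 UTC
Rule 3/5 (AZR, -03:15): 2023-03-07 14:46 UTC ≤ query < 2023-09-24 16:23 UTC
22·60 + 43 - 195 = 1168 min
1168 = 0·1440 + 1168; 1168 = 19·60 + 28 → 19:28, same day
→ 2023-06-07 19:28 AZR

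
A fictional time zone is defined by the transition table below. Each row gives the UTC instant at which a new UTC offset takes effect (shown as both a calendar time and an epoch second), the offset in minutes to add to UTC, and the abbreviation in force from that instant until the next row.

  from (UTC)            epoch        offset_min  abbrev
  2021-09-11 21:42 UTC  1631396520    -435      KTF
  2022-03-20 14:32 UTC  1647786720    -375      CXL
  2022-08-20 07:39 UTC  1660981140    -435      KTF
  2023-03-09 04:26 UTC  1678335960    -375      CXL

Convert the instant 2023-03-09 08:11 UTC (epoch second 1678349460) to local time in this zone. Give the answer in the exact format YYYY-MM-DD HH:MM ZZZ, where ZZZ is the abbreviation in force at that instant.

2023-03-09 01:56 CXL

Query: 2023-03-09 08:11 UTC
Rule 4/4 (CXL, -06:15): 2023-03-09 04:26 UTC ≤ query < +∞
8·60 + 11 - 375 = 116 min
116 = 0·1440 + 116; 116 = 1·60 + 56 → 01:56, same day
→ 2023-03-09 01:56 CXL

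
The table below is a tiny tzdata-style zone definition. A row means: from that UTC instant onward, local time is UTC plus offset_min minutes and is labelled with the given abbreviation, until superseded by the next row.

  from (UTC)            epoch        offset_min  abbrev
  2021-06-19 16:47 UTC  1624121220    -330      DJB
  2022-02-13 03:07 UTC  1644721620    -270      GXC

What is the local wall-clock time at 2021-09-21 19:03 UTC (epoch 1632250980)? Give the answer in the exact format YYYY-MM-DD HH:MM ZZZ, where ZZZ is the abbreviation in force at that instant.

2021-09-21 13:33 DJB

Query: 2021-09-21 19:03 UTC
Rule 1/2 (DJB, -05:30): 2021-06-19 16:47 UTC ≤ query < 2022-02-13 03:07 UTC
19·60 + 3 - 330 = 813 min
813 = 0·1440 + 813; 813 = 13·60 + 33 → 13:33, same day
→ 2021-09-21 13:33 DJB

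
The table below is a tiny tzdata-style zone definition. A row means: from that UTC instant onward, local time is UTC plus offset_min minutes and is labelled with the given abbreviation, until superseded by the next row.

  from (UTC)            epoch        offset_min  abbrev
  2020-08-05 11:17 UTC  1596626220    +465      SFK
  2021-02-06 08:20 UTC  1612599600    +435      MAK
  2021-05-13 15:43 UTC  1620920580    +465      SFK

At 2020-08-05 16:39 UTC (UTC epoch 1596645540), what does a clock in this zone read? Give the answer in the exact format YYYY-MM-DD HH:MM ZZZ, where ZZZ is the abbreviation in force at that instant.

2020-08-06 00:24 SFK

Query: 2020-08-05 16:39 UTC
Rule 1/3 (SFK, +07:45): 2020-08-05 11:17 UTC ≤ query < 2021-02-06 08:20 UTC
16·60 + 39 + 465 = 1464 min
1464 = 1·1440 + 24; 24 = 0·60 + 24 → 00:24, 2020-08-05 + 1 day = 2020-08-06
→ 2020-08-06 00:24 SFK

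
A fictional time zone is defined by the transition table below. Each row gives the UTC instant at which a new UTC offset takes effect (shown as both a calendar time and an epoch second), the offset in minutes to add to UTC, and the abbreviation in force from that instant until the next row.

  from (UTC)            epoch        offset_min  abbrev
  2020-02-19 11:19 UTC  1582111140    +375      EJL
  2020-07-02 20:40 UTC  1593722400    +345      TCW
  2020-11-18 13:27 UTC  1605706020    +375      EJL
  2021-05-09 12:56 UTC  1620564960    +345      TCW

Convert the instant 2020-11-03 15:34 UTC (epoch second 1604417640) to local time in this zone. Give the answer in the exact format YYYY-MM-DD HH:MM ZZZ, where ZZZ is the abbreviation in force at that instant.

2020-11-03 21:19 TCW

Query: 2020-11-03 15:34 UTC
Rule 2/4 (TCW, +05:45): 2020-07-02 20:40 UTC ≤ query < 2020-11-18 13:27 UTC
15·60 + 34 + 345 = 1279 min
1279 = 0·1440 + 1279; 1279 = 21·60 + 19 → 21:19, same day
→ 2020-11-03 21:19 TCW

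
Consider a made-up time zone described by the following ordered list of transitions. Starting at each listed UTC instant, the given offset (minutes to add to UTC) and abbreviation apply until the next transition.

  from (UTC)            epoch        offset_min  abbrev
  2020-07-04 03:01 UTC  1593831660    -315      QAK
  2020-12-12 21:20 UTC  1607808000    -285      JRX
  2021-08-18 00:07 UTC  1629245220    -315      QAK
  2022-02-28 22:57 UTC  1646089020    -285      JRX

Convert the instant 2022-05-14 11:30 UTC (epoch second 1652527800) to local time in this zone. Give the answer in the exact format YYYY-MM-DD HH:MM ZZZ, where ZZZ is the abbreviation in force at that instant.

Query: 2022-05-14 11:30 UTC
Rule 4/4 (JRX, -04:45): 2022-02-28 22:57 UTC ≤ query < +∞
11·60 + 30 - 285 = 405 min
405 = 0·1440 + 405; 405 = 6·60 + 45 → 06:45, same day
→ 2022-05-14 06:45 JRX

2022-05-14 06:45 JRX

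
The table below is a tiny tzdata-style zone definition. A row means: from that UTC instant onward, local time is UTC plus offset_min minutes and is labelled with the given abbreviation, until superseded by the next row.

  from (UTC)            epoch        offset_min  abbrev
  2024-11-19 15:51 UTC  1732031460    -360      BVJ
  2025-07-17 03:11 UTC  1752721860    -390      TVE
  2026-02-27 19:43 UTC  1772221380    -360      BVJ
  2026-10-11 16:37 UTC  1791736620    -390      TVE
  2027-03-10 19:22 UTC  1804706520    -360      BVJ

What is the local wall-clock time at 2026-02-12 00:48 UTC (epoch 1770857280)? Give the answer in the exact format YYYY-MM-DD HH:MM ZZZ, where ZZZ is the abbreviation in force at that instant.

2026-02-11 18:18 TVE

Query: 2026-02-12 00:48 UTC
Rule 2/5 (TVE, -06:30): 2025-07-17 03:11 UTC ≤ query < 2026-02-27 19:43 UTC
0·60 + 48 - 390 = -342 min
-342 = -1·1440 + 1098; 1098 = 18·60 + 18 → 18:18, 2026-02-12 - 1 day = 2026-02-11
→ 2026-02-11 18:18 TVE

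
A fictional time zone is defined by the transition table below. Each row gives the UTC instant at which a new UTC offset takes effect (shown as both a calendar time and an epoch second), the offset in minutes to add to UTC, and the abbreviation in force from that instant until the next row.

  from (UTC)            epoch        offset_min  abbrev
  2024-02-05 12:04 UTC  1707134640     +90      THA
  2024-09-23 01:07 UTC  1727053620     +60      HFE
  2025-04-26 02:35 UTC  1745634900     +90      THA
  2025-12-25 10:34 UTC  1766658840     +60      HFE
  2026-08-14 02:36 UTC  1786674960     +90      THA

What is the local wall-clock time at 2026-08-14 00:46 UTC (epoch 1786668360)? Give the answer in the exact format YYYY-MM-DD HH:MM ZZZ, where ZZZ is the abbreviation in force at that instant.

2026-08-14 01:46 HFE

Query: 2026-08-14 00:46 UTC
Rule 4/5 (HFE, +01:00): 2025-12-25 10:34 UTC ≤ query < 2026-08-14 02:36 UTC
0·60 + 46 + 60 = 106 min
106 = 0·1440 + 106; 106 = 1·60 + 46 → 01:46, same day
→ 2026-08-14 01:46 HFE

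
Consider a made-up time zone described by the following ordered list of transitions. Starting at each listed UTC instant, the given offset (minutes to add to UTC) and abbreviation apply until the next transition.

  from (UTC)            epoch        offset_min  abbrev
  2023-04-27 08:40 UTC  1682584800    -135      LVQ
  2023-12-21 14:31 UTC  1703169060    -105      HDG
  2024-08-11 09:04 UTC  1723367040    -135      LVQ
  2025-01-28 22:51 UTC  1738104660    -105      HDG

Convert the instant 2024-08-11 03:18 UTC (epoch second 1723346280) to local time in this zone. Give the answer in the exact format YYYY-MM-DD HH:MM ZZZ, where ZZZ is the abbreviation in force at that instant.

Query: 2024-08-11 03:18 UTC
Rule 2/4 (HDG, -01:45): 2023-12-21 14:31 UTC ≤ query < 2024-08-11 09:04 UTC
3·60 + 18 - 105 = 93 min
93 = 0·1440 + 93; 93 = 1·60 + 33 → 01:33, same day
→ 2024-08-11 01:33 HDG

2024-08-11 01:33 HDG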